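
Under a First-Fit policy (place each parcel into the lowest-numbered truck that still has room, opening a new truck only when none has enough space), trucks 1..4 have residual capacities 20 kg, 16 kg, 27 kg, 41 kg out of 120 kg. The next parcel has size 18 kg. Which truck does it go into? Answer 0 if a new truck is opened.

Trucks with room: truck 1 (20 kg), truck 3 (27 kg), truck 4 (41 kg).
The first with room is truck 1.

1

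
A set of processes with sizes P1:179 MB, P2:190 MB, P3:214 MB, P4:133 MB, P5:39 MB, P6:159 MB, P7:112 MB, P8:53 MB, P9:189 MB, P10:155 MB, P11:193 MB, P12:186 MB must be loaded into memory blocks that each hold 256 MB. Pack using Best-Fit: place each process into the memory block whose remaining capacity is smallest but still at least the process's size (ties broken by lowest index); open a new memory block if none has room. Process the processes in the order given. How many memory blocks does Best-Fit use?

9 memory blocks

memory block 1: place P1 (179 MB), 77 MB left
memory block 2: place P2 (190 MB), 66 MB left
memory block 3: place P3 (214 MB), 42 MB left
memory block 4: place P4 (133 MB), 123 MB left
memory block 3: place P5 (39 MB), 3 MB left
memory block 5: place P6 (159 MB), 97 MB left
memory block 4: place P7 (112 MB), 11 MB left
memory block 2: place P8 (53 MB), 13 MB left
memory block 6: place P9 (189 MB), 67 MB left
memory block 7: place P10 (155 MB), 101 MB left
memory block 8: place P11 (193 MB), 63 MB left
memory block 9: place P12 (186 MB), 70 MB left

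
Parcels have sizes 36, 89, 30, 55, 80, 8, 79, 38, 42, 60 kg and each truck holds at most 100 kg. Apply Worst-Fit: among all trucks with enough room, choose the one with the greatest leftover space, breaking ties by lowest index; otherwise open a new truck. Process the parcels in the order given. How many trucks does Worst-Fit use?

36 kg → truck 1 (remaining 64 kg)
89 kg → truck 2 (remaining 11 kg)
30 kg → truck 1 (remaining 34 kg)
55 kg → truck 3 (remaining 45 kg)
80 kg → truck 4 (remaining 20 kg)
8 kg → truck 3 (remaining 37 kg)
79 kg → truck 5 (remaining 21 kg)
38 kg → truck 6 (remaining 62 kg)
42 kg → truck 6 (remaining 20 kg)
60 kg → truck 7 (remaining 40 kg)

7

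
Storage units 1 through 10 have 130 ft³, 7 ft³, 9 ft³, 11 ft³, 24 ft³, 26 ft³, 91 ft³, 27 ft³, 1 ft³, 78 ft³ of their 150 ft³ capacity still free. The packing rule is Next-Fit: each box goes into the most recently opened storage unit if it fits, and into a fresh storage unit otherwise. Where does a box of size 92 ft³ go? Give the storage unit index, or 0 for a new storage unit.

0

Next-Fit only looks at storage unit 10, which has 78 ft³ free.
92 ft³ does not fit, so a new storage unit is opened.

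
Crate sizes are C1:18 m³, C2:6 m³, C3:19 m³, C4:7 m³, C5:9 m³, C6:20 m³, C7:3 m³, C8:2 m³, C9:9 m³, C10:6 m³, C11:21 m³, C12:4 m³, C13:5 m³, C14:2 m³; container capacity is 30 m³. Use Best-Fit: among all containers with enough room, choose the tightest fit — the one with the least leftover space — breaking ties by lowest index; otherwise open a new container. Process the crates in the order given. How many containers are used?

C1 (18 m³) → container 1 (remaining 12 m³)
C2 (6 m³) → container 1 (remaining 6 m³)
C3 (19 m³) → container 2 (remaining 11 m³)
C4 (7 m³) → container 2 (remaining 4 m³)
C5 (9 m³) → container 3 (remaining 21 m³)
C6 (20 m³) → container 3 (remaining 1 m³)
C7 (3 m³) → container 2 (remaining 1 m³)
C8 (2 m³) → container 1 (remaining 4 m³)
C9 (9 m³) → container 4 (remaining 21 m³)
C10 (6 m³) → container 4 (remaining 15 m³)
C11 (21 m³) → container 5 (remaining 9 m³)
C12 (4 m³) → container 1 (remaining 0 m³)
C13 (5 m³) → container 5 (remaining 4 m³)
C14 (2 m³) → container 5 (remaining 2 m³)
Final containers: [18,6,2,4] [19,7,3] [9,20] [9,6] [21,5,2].

5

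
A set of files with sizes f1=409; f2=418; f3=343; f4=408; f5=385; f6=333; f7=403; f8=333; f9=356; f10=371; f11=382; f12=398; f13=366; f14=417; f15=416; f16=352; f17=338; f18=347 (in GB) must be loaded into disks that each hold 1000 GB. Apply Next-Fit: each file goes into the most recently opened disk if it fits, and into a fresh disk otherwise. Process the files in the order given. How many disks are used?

Put f1 (409 GB) in disk 1; 591 GB remain.
Put f2 (418 GB) in disk 1; 173 GB remain.
Put f3 (343 GB) in disk 2; 657 GB remain.
Put f4 (408 GB) in disk 2; 249 GB remain.
Put f5 (385 GB) in disk 3; 615 GB remain.
Put f6 (333 GB) in disk 3; 282 GB remain.
Put f7 (403 GB) in disk 4; 597 GB remain.
Put f8 (333 GB) in disk 4; 264 GB remain.
Put f9 (356 GB) in disk 5; 644 GB remain.
Put f10 (371 GB) in disk 5; 273 GB remain.
Put f11 (382 GB) in disk 6; 618 GB remain.
Put f12 (398 GB) in disk 6; 220 GB remain.
Put f13 (366 GB) in disk 7; 634 GB remain.
Put f14 (417 GB) in disk 7; 217 GB remain.
Put f15 (416 GB) in disk 8; 584 GB remain.
Put f16 (352 GB) in disk 8; 232 GB remain.
Put f17 (338 GB) in disk 9; 662 GB remain.
Put f18 (347 GB) in disk 9; 315 GB remain.

9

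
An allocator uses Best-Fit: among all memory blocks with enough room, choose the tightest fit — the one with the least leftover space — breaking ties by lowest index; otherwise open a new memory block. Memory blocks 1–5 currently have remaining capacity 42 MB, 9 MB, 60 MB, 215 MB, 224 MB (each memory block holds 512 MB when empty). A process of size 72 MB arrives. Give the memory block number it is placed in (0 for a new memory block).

4

Memory blocks with room: memory block 4 (215 MB), memory block 5 (224 MB).
Tightest fit is memory block 4 with 215 MB free.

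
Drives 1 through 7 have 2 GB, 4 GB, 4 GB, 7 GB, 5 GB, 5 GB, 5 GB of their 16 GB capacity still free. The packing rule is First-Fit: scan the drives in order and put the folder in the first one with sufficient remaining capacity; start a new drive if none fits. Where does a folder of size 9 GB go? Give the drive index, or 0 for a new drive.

No drive has ≥ 9 GB free, so a new drive is opened.

0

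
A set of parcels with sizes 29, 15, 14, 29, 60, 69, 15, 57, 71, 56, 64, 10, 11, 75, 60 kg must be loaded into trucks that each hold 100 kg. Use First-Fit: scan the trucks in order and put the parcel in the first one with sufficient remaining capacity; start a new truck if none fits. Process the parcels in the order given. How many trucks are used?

truck 1: place 29 kg, 71 kg left
truck 1: place 15 kg, 56 kg left
truck 1: place 14 kg, 42 kg left
truck 1: place 29 kg, 13 kg left
truck 2: place 60 kg, 40 kg left
truck 3: place 69 kg, 31 kg left
truck 2: place 15 kg, 25 kg left
truck 4: place 57 kg, 43 kg left
truck 5: place 71 kg, 29 kg left
truck 6: place 56 kg, 44 kg left
truck 7: place 64 kg, 36 kg left
truck 1: place 10 kg, 3 kg left
truck 2: place 11 kg, 14 kg left
truck 8: place 75 kg, 25 kg left
truck 9: place 60 kg, 40 kg left

9 trucks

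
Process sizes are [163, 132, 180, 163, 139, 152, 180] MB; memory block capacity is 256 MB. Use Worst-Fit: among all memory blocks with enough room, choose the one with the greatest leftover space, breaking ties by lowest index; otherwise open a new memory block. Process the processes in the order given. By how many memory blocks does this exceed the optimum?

Worst-Fit: [163] [132] [180] [163] [139] [152] [180] → 7 memory blocks.
7 processes exceed 128 MB (half the capacity), and no two of those can share a memory block, so at least 7 memory blocks are needed.
So 7 is already optimal.

0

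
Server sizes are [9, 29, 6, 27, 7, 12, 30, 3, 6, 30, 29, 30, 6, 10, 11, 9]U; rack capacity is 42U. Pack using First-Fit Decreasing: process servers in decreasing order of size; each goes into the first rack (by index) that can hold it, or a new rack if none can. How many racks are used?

Sorted descending: 30, 30, 30, 29, 29, 27, 12, 11, 10, 9, 9, 7, 6, 6, 6, 3.
rack 1: place 30U, 12U left
rack 2: place 30U, 12U left
rack 3: place 30U, 12U left
rack 4: place 29U, 13U left
rack 5: place 29U, 13U left
rack 6: place 27U, 15U left
rack 1: place 12U, 0U left
rack 2: place 11U, 1U left
rack 3: place 10U, 2U left
rack 4: place 9U, 4U left
rack 5: place 9U, 4U left
rack 6: place 7U, 8U left
rack 6: place 6U, 2U left
rack 7: place 6U, 36U left
rack 7: place 6U, 30U left
rack 4: place 3U, 1U left
Final racks: [30,12] [30,11] [30,10] [29,9,3] [29,9] [27,7,6] [6,6].

7 racks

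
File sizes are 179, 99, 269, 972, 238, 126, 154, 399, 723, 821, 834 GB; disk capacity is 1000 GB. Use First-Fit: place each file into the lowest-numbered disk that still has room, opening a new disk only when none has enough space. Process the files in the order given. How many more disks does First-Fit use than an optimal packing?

First-Fit: [179,99,269,238,126] [972] [154,399] [723] [821] [834] → 6 disks.
Total size 4814 GB; any packing needs at least ⌈4814/1000⌉ = 5 disks.
An optimal packing achieves that bound: [972] [834,154] [821,179] [723,269] [399,238,126,99] → 5 disks.
Excess: 6 − 5 = 1.

1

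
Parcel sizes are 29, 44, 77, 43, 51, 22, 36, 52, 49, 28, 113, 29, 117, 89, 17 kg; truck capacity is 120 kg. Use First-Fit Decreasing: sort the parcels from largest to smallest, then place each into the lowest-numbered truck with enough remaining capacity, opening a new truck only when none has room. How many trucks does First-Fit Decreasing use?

Sorted descending: 117, 113, 89, 77, 52, 51, 49, 44, 43, 36, 29, 29, 28, 22, 17.
117 kg → truck 1 (remaining 3 kg)
113 kg → truck 2 (remaining 7 kg)
89 kg → truck 3 (remaining 31 kg)
77 kg → truck 4 (remaining 43 kg)
52 kg → truck 5 (remaining 68 kg)
51 kg → truck 5 (remaining 17 kg)
49 kg → truck 6 (remaining 71 kg)
44 kg → truck 6 (remaining 27 kg)
43 kg → truck 4 (remaining 0 kg)
36 kg → truck 7 (remaining 84 kg)
29 kg → truck 3 (remaining 2 kg)
29 kg → truck 7 (remaining 55 kg)
28 kg → truck 7 (remaining 27 kg)
22 kg → truck 6 (remaining 5 kg)
17 kg → truck 5 (remaining 0 kg)

7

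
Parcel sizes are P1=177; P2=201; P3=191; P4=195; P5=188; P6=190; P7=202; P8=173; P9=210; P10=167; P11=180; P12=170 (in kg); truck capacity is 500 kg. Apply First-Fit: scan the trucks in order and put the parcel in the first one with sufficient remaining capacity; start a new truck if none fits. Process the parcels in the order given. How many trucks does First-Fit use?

6 trucks

P1 (177 kg) → truck 1 (remaining 323 kg)
P2 (201 kg) → truck 1 (remaining 122 kg)
P3 (191 kg) → truck 2 (remaining 309 kg)
P4 (195 kg) → truck 2 (remaining 114 kg)
P5 (188 kg) → truck 3 (remaining 312 kg)
P6 (190 kg) → truck 3 (remaining 122 kg)
P7 (202 kg) → truck 4 (remaining 298 kg)
P8 (173 kg) → truck 4 (remaining 125 kg)
P9 (210 kg) → truck 5 (remaining 290 kg)
P10 (167 kg) → truck 5 (remaining 123 kg)
P11 (180 kg) → truck 6 (remaining 320 kg)
P12 (170 kg) → truck 6 (remaining 150 kg)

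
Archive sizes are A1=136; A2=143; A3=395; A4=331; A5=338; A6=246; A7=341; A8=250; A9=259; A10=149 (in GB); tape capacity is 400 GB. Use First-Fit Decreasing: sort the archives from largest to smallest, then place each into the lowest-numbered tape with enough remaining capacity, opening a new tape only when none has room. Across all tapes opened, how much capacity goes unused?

Sorted descending: 395, 341, 338, 331, 259, 250, 246, 149, 143, 136.
395 GB → tape 1 (remaining 5 GB)
341 GB → tape 2 (remaining 59 GB)
338 GB → tape 3 (remaining 62 GB)
331 GB → tape 4 (remaining 69 GB)
259 GB → tape 5 (remaining 141 GB)
250 GB → tape 6 (remaining 150 GB)
246 GB → tape 7 (remaining 154 GB)
149 GB → tape 6 (remaining 1 GB)
143 GB → tape 7 (remaining 11 GB)
136 GB → tape 5 (remaining 5 GB)
7 tapes × 400 GB = 2800 GB; used 2588 GB; unused 212 GB.

212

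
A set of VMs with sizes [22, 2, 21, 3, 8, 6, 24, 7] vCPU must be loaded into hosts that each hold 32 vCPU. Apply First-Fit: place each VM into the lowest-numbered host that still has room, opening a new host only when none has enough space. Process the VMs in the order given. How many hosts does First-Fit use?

host 1: place 22 vCPU, 10 vCPU left
host 1: place 2 vCPU, 8 vCPU left
host 2: place 21 vCPU, 11 vCPU left
host 1: place 3 vCPU, 5 vCPU left
host 2: place 8 vCPU, 3 vCPU left
host 3: place 6 vCPU, 26 vCPU left
host 3: place 24 vCPU, 2 vCPU left
host 4: place 7 vCPU, 25 vCPU left
Final hosts: [22,2,3] [21,8] [6,24] [7].

4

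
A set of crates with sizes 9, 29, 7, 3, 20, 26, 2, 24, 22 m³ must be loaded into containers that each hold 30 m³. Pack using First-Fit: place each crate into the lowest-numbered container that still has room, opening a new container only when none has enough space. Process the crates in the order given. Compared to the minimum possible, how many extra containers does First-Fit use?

1

First-Fit: [9,7,3,2] [29] [20] [26] [24] [22] → 6 containers.
Total size 142 m³; any packing needs at least ⌈142/30⌉ = 5 containers.
An optimal packing achieves that bound: [29] [26,3] [24,2] [22,7] [20,9] → 5 containers.
Excess: 6 − 5 = 1.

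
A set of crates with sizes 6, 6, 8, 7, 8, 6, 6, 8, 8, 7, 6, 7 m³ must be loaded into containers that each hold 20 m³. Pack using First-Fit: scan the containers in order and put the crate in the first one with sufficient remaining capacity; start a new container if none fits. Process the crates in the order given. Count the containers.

5

6 m³ → container 1 (remaining 14 m³)
6 m³ → container 1 (remaining 8 m³)
8 m³ → container 1 (remaining 0 m³)
7 m³ → container 2 (remaining 13 m³)
8 m³ → container 2 (remaining 5 m³)
6 m³ → container 3 (remaining 14 m³)
6 m³ → container 3 (remaining 8 m³)
8 m³ → container 3 (remaining 0 m³)
8 m³ → container 4 (remaining 12 m³)
7 m³ → container 4 (remaining 5 m³)
6 m³ → container 5 (remaining 14 m³)
7 m³ → container 5 (remaining 7 m³)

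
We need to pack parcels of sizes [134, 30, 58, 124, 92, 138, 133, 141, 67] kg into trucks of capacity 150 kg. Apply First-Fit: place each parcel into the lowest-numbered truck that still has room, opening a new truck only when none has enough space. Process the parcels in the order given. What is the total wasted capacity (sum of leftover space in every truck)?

Put 134 kg in truck 1; 16 kg remain.
Put 30 kg in truck 2; 120 kg remain.
Put 58 kg in truck 2; 62 kg remain.
Put 124 kg in truck 3; 26 kg remain.
Put 92 kg in truck 4; 58 kg remain.
Put 138 kg in truck 5; 12 kg remain.
Put 133 kg in truck 6; 17 kg remain.
Put 141 kg in truck 7; 9 kg remain.
Put 67 kg in truck 8; 83 kg remain.
8 trucks × 150 kg = 1200 kg; used 917 kg; unused 283 kg.

283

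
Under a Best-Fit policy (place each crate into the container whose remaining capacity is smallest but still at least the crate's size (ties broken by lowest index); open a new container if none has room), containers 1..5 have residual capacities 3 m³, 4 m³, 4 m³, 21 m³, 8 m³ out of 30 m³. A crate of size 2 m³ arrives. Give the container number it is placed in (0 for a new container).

1

Containers with room: container 1 (3 m³), container 2 (4 m³), container 3 (4 m³), container 4 (21 m³), container 5 (8 m³).
Tightest fit is container 1 with 3 m³ free.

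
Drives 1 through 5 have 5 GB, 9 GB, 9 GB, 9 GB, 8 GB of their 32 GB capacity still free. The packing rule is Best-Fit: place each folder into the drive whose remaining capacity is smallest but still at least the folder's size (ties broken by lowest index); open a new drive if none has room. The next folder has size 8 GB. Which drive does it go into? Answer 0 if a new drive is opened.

5

Drives with room: drive 2 (9 GB), drive 3 (9 GB), drive 4 (9 GB), drive 5 (8 GB).
Tightest fit is drive 5 with 8 GB free.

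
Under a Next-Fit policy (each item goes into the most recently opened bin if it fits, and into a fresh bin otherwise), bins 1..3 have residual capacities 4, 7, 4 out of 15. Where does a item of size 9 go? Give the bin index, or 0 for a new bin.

0

Next-Fit only looks at bin 3, which has 4 free.
9 does not fit, so a new bin is opened.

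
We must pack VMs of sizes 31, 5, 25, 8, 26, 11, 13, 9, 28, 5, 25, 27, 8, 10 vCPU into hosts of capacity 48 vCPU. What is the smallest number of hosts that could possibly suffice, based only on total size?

Total size = 31 + 5 + 25 + 8 + 26 + 11 + 13 + 9 + 28 + 5 + 25 + 27 + 8 + 10 = 231 vCPU.
⌈231 / 48⌉ = 5.

5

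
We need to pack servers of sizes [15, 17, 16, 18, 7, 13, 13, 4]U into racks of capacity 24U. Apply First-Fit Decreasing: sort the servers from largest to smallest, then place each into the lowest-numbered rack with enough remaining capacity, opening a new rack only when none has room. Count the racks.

Sorted descending: 18, 17, 16, 15, 13, 13, 7, 4.
Put 18U in rack 1; 6U remain.
Put 17U in rack 2; 7U remain.
Put 16U in rack 3; 8U remain.
Put 15U in rack 4; 9U remain.
Put 13U in rack 5; 11U remain.
Put 13U in rack 6; 11U remain.
Put 7U in rack 2; 0U remain.
Put 4U in rack 1; 2U remain.

6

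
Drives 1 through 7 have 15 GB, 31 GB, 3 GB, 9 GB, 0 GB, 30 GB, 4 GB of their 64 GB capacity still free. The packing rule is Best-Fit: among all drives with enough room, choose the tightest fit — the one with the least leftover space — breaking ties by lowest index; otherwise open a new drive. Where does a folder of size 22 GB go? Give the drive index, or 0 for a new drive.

6

Drives with room: drive 2 (31 GB), drive 6 (30 GB).
Tightest fit is drive 6 with 30 GB free.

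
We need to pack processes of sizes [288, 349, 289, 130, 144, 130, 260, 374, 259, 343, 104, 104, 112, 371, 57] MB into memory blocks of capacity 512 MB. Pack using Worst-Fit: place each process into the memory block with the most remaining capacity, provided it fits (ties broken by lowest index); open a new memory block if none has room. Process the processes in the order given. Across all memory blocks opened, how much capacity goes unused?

288 MB → memory block 1 (remaining 224 MB)
349 MB → memory block 2 (remaining 163 MB)
289 MB → memory block 3 (remaining 223 MB)
130 MB → memory block 1 (remaining 94 MB)
144 MB → memory block 3 (remaining 79 MB)
130 MB → memory block 2 (remaining 33 MB)
260 MB → memory block 4 (remaining 252 MB)
374 MB → memory block 5 (remaining 138 MB)
259 MB → memory block 6 (remaining 253 MB)
343 MB → memory block 7 (remaining 169 MB)
104 MB → memory block 6 (remaining 149 MB)
104 MB → memory block 4 (remaining 148 MB)
112 MB → memory block 7 (remaining 57 MB)
371 MB → memory block 8 (remaining 141 MB)
57 MB → memory block 6 (remaining 92 MB)
8 memory blocks × 512 MB = 4096 MB; used 3314 MB; unused 782 MB.

782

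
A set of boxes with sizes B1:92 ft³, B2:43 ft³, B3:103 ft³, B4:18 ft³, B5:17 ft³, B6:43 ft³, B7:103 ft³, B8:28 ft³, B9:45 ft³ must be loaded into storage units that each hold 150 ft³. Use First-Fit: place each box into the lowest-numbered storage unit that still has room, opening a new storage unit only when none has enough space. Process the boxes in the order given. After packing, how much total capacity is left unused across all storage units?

B1 (92 ft³) → storage unit 1 (remaining 58 ft³)
B2 (43 ft³) → storage unit 1 (remaining 15 ft³)
B3 (103 ft³) → storage unit 2 (remaining 47 ft³)
B4 (18 ft³) → storage unit 2 (remaining 29 ft³)
B5 (17 ft³) → storage unit 2 (remaining 12 ft³)
B6 (43 ft³) → storage unit 3 (remaining 107 ft³)
B7 (103 ft³) → storage unit 3 (remaining 4 ft³)
B8 (28 ft³) → storage unit 4 (remaining 122 ft³)
B9 (45 ft³) → storage unit 4 (remaining 77 ft³)
4 storage units × 150 ft³ = 600 ft³; used 492 ft³; unused 108 ft³.

108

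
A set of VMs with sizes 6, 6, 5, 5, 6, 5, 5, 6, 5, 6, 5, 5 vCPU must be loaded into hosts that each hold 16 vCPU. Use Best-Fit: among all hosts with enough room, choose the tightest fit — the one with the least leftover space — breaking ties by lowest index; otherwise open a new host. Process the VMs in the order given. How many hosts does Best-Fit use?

5

6 vCPU → host 1 (remaining 10 vCPU)
6 vCPU → host 1 (remaining 4 vCPU)
5 vCPU → host 2 (remaining 11 vCPU)
5 vCPU → host 2 (remaining 6 vCPU)
6 vCPU → host 2 (remaining 0 vCPU)
5 vCPU → host 3 (remaining 11 vCPU)
5 vCPU → host 3 (remaining 6 vCPU)
6 vCPU → host 3 (remaining 0 vCPU)
5 vCPU → host 4 (remaining 11 vCPU)
6 vCPU → host 4 (remaining 5 vCPU)
5 vCPU → host 4 (remaining 0 vCPU)
5 vCPU → host 5 (remaining 11 vCPU)
Final hosts: [6,6] [5,5,6] [5,5,6] [5,6,5] [5].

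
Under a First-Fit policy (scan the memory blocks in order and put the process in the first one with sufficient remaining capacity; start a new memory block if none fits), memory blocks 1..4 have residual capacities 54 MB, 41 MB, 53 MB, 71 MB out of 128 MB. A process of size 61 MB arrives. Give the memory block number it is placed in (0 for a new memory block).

Memory blocks with room: memory block 4 (71 MB).
The first with room is memory block 4.

4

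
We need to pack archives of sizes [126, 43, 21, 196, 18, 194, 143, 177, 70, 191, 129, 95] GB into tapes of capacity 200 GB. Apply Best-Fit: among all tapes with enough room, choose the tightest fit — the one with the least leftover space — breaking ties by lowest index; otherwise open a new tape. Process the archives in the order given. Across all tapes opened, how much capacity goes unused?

126 GB → tape 1 (remaining 74 GB)
43 GB → tape 1 (remaining 31 GB)
21 GB → tape 1 (remaining 10 GB)
196 GB → tape 2 (remaining 4 GB)
18 GB → tape 3 (remaining 182 GB)
194 GB → tape 4 (remaining 6 GB)
143 GB → tape 3 (remaining 39 GB)
177 GB → tape 5 (remaining 23 GB)
70 GB → tape 6 (remaining 130 GB)
191 GB → tape 7 (remaining 9 GB)
129 GB → tape 6 (remaining 1 GB)
95 GB → tape 8 (remaining 105 GB)
8 tapes × 200 GB = 1600 GB; used 1403 GB; unused 197 GB.

197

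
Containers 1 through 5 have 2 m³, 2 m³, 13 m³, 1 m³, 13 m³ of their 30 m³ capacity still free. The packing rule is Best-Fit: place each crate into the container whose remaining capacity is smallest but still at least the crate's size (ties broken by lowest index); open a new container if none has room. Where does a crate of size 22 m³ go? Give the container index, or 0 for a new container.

0

No container has ≥ 22 m³ free, so a new container is opened.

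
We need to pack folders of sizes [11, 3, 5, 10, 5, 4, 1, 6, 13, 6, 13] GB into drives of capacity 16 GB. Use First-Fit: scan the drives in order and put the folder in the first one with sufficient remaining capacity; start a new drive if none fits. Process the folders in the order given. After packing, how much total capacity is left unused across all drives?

19

Put 11 GB in drive 1; 5 GB remain.
Put 3 GB in drive 1; 2 GB remain.
Put 5 GB in drive 2; 11 GB remain.
Put 10 GB in drive 2; 1 GB remain.
Put 5 GB in drive 3; 11 GB remain.
Put 4 GB in drive 3; 7 GB remain.
Put 1 GB in drive 1; 1 GB remain.
Put 6 GB in drive 3; 1 GB remain.
Put 13 GB in drive 4; 3 GB remain.
Put 6 GB in drive 5; 10 GB remain.
Put 13 GB in drive 6; 3 GB remain.
6 drives × 16 GB = 96 GB; used 77 GB; unused 19 GB.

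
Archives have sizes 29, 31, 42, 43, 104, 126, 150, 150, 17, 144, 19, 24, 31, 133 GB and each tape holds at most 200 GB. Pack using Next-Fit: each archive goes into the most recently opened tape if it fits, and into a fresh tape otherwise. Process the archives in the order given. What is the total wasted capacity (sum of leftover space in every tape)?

357

29 GB → tape 1 (remaining 171 GB)
31 GB → tape 1 (remaining 140 GB)
42 GB → tape 1 (remaining 98 GB)
43 GB → tape 1 (remaining 55 GB)
104 GB → tape 2 (remaining 96 GB)
126 GB → tape 3 (remaining 74 GB)
150 GB → tape 4 (remaining 50 GB)
150 GB → tape 5 (remaining 50 GB)
17 GB → tape 5 (remaining 33 GB)
144 GB → tape 6 (remaining 56 GB)
19 GB → tape 6 (remaining 37 GB)
24 GB → tape 6 (remaining 13 GB)
31 GB → tape 7 (remaining 169 GB)
133 GB → tape 7 (remaining 36 GB)
7 tapes × 200 GB = 1400 GB; used 1043 GB; unused 357 GB.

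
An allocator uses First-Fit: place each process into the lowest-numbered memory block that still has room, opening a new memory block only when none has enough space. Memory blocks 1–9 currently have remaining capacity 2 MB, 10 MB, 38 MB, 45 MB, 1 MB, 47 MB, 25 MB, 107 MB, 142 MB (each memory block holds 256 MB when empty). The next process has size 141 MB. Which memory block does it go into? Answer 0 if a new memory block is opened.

Memory blocks with room: memory block 9 (142 MB).
The first with room is memory block 9.

9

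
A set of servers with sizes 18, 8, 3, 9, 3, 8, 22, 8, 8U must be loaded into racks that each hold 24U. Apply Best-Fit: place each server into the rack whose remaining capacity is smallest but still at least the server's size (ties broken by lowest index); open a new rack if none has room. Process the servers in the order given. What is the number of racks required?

4

rack 1: place 18U, 6U left
rack 2: place 8U, 16U left
rack 1: place 3U, 3U left
rack 2: place 9U, 7U left
rack 1: place 3U, 0U left
rack 3: place 8U, 16U left
rack 4: place 22U, 2U left
rack 3: place 8U, 8U left
rack 3: place 8U, 0U left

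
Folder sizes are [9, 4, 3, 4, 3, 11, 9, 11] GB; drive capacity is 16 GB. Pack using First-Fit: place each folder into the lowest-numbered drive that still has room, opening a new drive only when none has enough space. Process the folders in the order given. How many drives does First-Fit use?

9 GB → drive 1 (remaining 7 GB)
4 GB → drive 1 (remaining 3 GB)
3 GB → drive 1 (remaining 0 GB)
4 GB → drive 2 (remaining 12 GB)
3 GB → drive 2 (remaining 9 GB)
11 GB → drive 3 (remaining 5 GB)
9 GB → drive 2 (remaining 0 GB)
11 GB → drive 4 (remaining 5 GB)
Final drives: [9,4,3] [4,3,9] [11] [11].

4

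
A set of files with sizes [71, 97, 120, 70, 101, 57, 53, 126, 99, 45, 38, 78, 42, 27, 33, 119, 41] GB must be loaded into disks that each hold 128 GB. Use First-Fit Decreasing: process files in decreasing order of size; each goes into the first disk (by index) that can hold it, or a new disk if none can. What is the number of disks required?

Sorted descending: 126, 120, 119, 101, 99, 97, 78, 71, 70, 57, 53, 45, 42, 41, 38, 33, 27.
Put 126 GB in disk 1; 2 GB remain.
Put 120 GB in disk 2; 8 GB remain.
Put 119 GB in disk 3; 9 GB remain.
Put 101 GB in disk 4; 27 GB remain.
Put 99 GB in disk 5; 29 GB remain.
Put 97 GB in disk 6; 31 GB remain.
Put 78 GB in disk 7; 50 GB remain.
Put 71 GB in disk 8; 57 GB remain.
Put 70 GB in disk 9; 58 GB remain.
Put 57 GB in disk 8; 0 GB remain.
Put 53 GB in disk 9; 5 GB remain.
Put 45 GB in disk 7; 5 GB remain.
Put 42 GB in disk 10; 86 GB remain.
Put 41 GB in disk 10; 45 GB remain.
Put 38 GB in disk 10; 7 GB remain.
Put 33 GB in disk 11; 95 GB remain.
Put 27 GB in disk 4; 0 GB remain.
Final disks: [126] [120] [119] [101,27] [99] [97] [78,45] [71,57] [70,53] [42,41,38] [33].

11 disks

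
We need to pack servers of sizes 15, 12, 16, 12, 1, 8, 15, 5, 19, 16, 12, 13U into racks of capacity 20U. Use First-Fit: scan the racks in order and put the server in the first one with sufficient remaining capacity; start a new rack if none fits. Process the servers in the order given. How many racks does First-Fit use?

Put 15U in rack 1; 5U remain.
Put 12U in rack 2; 8U remain.
Put 16U in rack 3; 4U remain.
Put 12U in rack 4; 8U remain.
Put 1U in rack 1; 4U remain.
Put 8U in rack 2; 0U remain.
Put 15U in rack 5; 5U remain.
Put 5U in rack 4; 3U remain.
Put 19U in rack 6; 1U remain.
Put 16U in rack 7; 4U remain.
Put 12U in rack 8; 8U remain.
Put 13U in rack 9; 7U remain.

9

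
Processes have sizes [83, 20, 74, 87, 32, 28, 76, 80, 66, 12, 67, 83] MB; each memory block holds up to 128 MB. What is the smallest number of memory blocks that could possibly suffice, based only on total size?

6

Total size = 83 + 20 + 74 + 87 + 32 + 28 + 76 + 80 + 66 + 12 + 67 + 83 = 708 MB.
⌈708 / 128⌉ = 6.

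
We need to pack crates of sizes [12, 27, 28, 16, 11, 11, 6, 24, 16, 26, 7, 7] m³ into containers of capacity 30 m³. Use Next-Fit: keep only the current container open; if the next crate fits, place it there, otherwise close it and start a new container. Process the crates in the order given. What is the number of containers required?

9 containers

Put 12 m³ in container 1; 18 m³ remain.
Put 27 m³ in container 2; 3 m³ remain.
Put 28 m³ in container 3; 2 m³ remain.
Put 16 m³ in container 4; 14 m³ remain.
Put 11 m³ in container 4; 3 m³ remain.
Put 11 m³ in container 5; 19 m³ remain.
Put 6 m³ in container 5; 13 m³ remain.
Put 24 m³ in container 6; 6 m³ remain.
Put 16 m³ in container 7; 14 m³ remain.
Put 26 m³ in container 8; 4 m³ remain.
Put 7 m³ in container 9; 23 m³ remain.
Put 7 m³ in container 9; 16 m³ remain.
Final containers: [12] [27] [28] [16,11] [11,6] [24] [16] [26] [7,7].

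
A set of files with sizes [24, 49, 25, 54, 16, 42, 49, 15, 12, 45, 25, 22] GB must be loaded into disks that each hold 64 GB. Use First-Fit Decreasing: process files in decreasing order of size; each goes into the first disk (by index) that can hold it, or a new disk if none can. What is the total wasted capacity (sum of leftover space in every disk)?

70

Sorted descending: 54, 49, 49, 45, 42, 25, 25, 24, 22, 16, 15, 12.
disk 1: place 54 GB, 10 GB left
disk 2: place 49 GB, 15 GB left
disk 3: place 49 GB, 15 GB left
disk 4: place 45 GB, 19 GB left
disk 5: place 42 GB, 22 GB left
disk 6: place 25 GB, 39 GB left
disk 6: place 25 GB, 14 GB left
disk 7: place 24 GB, 40 GB left
disk 5: place 22 GB, 0 GB left
disk 4: place 16 GB, 3 GB left
disk 2: place 15 GB, 0 GB left
disk 3: place 12 GB, 3 GB left
7 disks × 64 GB = 448 GB; used 378 GB; unused 70 GB.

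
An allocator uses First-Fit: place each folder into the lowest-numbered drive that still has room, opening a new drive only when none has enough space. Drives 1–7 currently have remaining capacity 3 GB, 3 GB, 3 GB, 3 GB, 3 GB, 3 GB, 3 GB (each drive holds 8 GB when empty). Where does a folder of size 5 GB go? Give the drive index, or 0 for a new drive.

No drive has ≥ 5 GB free, so a new drive is opened.

0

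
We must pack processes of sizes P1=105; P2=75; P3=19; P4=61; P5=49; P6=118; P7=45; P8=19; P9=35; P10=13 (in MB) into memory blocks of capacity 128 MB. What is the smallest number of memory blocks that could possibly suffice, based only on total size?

Total size = 105 + 75 + 19 + 61 + 49 + 118 + 45 + 19 + 35 + 13 = 539 MB.
⌈539 / 128⌉ = 5.

5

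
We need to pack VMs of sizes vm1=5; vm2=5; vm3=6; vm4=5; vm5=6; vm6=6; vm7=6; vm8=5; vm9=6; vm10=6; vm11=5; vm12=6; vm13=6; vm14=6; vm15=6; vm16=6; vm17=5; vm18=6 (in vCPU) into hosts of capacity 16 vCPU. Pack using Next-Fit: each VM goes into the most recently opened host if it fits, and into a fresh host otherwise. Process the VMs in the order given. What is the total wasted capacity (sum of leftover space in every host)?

42

host 1: place vm1 (5 vCPU), 11 vCPU left
host 1: place vm2 (5 vCPU), 6 vCPU left
host 1: place vm3 (6 vCPU), 0 vCPU left
host 2: place vm4 (5 vCPU), 11 vCPU left
host 2: place vm5 (6 vCPU), 5 vCPU left
host 3: place vm6 (6 vCPU), 10 vCPU left
host 3: place vm7 (6 vCPU), 4 vCPU left
host 4: place vm8 (5 vCPU), 11 vCPU left
host 4: place vm9 (6 vCPU), 5 vCPU left
host 5: place vm10 (6 vCPU), 10 vCPU left
host 5: place vm11 (5 vCPU), 5 vCPU left
host 6: place vm12 (6 vCPU), 10 vCPU left
host 6: place vm13 (6 vCPU), 4 vCPU left
host 7: place vm14 (6 vCPU), 10 vCPU left
host 7: place vm15 (6 vCPU), 4 vCPU left
host 8: place vm16 (6 vCPU), 10 vCPU left
host 8: place vm17 (5 vCPU), 5 vCPU left
host 9: place vm18 (6 vCPU), 10 vCPU left
9 hosts × 16 vCPU = 144 vCPU; used 102 vCPU; unused 42 vCPU.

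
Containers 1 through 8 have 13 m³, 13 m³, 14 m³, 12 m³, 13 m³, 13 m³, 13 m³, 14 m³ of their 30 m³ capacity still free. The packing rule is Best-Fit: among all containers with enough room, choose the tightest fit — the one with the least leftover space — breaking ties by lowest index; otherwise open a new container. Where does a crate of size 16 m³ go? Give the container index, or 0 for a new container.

0

No container has ≥ 16 m³ free, so a new container is opened.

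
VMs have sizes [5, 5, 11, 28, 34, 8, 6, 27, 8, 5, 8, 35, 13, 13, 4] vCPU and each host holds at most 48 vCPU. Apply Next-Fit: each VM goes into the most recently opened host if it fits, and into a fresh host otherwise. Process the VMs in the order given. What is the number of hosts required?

5 vCPU → host 1 (remaining 43 vCPU)
5 vCPU → host 1 (remaining 38 vCPU)
11 vCPU → host 1 (remaining 27 vCPU)
28 vCPU → host 2 (remaining 20 vCPU)
34 vCPU → host 3 (remaining 14 vCPU)
8 vCPU → host 3 (remaining 6 vCPU)
6 vCPU → host 3 (remaining 0 vCPU)
27 vCPU → host 4 (remaining 21 vCPU)
8 vCPU → host 4 (remaining 13 vCPU)
5 vCPU → host 4 (remaining 8 vCPU)
8 vCPU → host 4 (remaining 0 vCPU)
35 vCPU → host 5 (remaining 13 vCPU)
13 vCPU → host 5 (remaining 0 vCPU)
13 vCPU → host 6 (remaining 35 vCPU)
4 vCPU → host 6 (remaining 31 vCPU)

6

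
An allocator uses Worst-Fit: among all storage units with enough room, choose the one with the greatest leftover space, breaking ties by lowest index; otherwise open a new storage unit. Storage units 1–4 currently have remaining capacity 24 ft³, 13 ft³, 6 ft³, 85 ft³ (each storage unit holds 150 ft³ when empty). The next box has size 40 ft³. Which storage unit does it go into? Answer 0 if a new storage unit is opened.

4

Storage units with room: storage unit 4 (85 ft³).
Most room is storage unit 4 with 85 ft³ free.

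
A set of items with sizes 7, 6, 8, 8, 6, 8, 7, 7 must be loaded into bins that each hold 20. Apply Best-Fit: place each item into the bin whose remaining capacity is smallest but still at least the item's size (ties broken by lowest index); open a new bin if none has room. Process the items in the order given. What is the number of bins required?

4 bins

bin 1: place 7, 13 left
bin 1: place 6, 7 left
bin 2: place 8, 12 left
bin 2: place 8, 4 left
bin 1: place 6, 1 left
bin 3: place 8, 12 left
bin 3: place 7, 5 left
bin 4: place 7, 13 left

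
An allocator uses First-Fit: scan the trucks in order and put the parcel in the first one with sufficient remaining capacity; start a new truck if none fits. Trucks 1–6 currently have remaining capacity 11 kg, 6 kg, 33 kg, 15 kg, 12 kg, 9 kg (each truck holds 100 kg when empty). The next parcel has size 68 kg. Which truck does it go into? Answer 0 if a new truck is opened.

No truck has ≥ 68 kg free, so a new truck is opened.

0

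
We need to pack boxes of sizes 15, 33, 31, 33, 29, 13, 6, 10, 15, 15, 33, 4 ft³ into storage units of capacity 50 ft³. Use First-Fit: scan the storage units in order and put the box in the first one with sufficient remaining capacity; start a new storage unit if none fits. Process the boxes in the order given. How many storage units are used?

5 storage units

15 ft³ → storage unit 1 (remaining 35 ft³)
33 ft³ → storage unit 1 (remaining 2 ft³)
31 ft³ → storage unit 2 (remaining 19 ft³)
33 ft³ → storage unit 3 (remaining 17 ft³)
29 ft³ → storage unit 4 (remaining 21 ft³)
13 ft³ → storage unit 2 (remaining 6 ft³)
6 ft³ → storage unit 2 (remaining 0 ft³)
10 ft³ → storage unit 3 (remaining 7 ft³)
15 ft³ → storage unit 4 (remaining 6 ft³)
15 ft³ → storage unit 5 (remaining 35 ft³)
33 ft³ → storage unit 5 (remaining 2 ft³)
4 ft³ → storage unit 3 (remaining 3 ft³)
Final storage units: [15,33] [31,13,6] [33,10,4] [29,15] [15,33].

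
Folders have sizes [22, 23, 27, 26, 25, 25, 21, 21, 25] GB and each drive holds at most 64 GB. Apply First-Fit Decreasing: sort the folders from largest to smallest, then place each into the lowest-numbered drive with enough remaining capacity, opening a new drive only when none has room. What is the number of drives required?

Sorted descending: 27, 26, 25, 25, 25, 23, 22, 21, 21.
Put 27 GB in drive 1; 37 GB remain.
Put 26 GB in drive 1; 11 GB remain.
Put 25 GB in drive 2; 39 GB remain.
Put 25 GB in drive 2; 14 GB remain.
Put 25 GB in drive 3; 39 GB remain.
Put 23 GB in drive 3; 16 GB remain.
Put 22 GB in drive 4; 42 GB remain.
Put 21 GB in drive 4; 21 GB remain.
Put 21 GB in drive 4; 0 GB remain.
Final drives: [27,26] [25,25] [25,23] [22,21,21].

4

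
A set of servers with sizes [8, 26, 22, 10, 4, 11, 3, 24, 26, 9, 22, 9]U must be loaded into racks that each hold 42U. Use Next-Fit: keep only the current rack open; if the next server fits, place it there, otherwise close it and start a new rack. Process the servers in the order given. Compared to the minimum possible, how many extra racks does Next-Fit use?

0

Next-Fit: [8,26] [22,10,4] [11,3,24] [26,9] [22,9] → 5 racks.
Total size 174U; any packing needs at least ⌈174/42⌉ = 5 racks.
So 5 is already optimal.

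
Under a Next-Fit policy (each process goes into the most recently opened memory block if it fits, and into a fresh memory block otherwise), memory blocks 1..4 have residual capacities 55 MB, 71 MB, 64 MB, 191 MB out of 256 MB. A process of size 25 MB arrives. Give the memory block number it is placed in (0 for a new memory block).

Next-Fit only looks at memory block 4, which has 191 MB free.
25 MB fits there.

4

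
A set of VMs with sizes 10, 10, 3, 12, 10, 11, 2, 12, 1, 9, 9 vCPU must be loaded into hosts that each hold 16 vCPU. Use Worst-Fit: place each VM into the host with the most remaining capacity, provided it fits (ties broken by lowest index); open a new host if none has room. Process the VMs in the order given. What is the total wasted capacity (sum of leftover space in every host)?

10 vCPU → host 1 (remaining 6 vCPU)
10 vCPU → host 2 (remaining 6 vCPU)
3 vCPU → host 1 (remaining 3 vCPU)
12 vCPU → host 3 (remaining 4 vCPU)
10 vCPU → host 4 (remaining 6 vCPU)
11 vCPU → host 5 (remaining 5 vCPU)
2 vCPU → host 2 (remaining 4 vCPU)
12 vCPU → host 6 (remaining 4 vCPU)
1 vCPU → host 4 (remaining 5 vCPU)
9 vCPU → host 7 (remaining 7 vCPU)
9 vCPU → host 8 (remaining 7 vCPU)
8 hosts × 16 vCPU = 128 vCPU; used 89 vCPU; unused 39 vCPU.

39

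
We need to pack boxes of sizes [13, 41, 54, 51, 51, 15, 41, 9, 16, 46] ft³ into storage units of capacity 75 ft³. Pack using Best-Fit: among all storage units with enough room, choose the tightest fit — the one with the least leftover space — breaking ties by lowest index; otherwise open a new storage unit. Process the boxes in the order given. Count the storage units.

6 storage units

Put 13 ft³ in storage unit 1; 62 ft³ remain.
Put 41 ft³ in storage unit 1; 21 ft³ remain.
Put 54 ft³ in storage unit 2; 21 ft³ remain.
Put 51 ft³ in storage unit 3; 24 ft³ remain.
Put 51 ft³ in storage unit 4; 24 ft³ remain.
Put 15 ft³ in storage unit 1; 6 ft³ remain.
Put 41 ft³ in storage unit 5; 34 ft³ remain.
Put 9 ft³ in storage unit 2; 12 ft³ remain.
Put 16 ft³ in storage unit 3; 8 ft³ remain.
Put 46 ft³ in storage unit 6; 29 ft³ remain.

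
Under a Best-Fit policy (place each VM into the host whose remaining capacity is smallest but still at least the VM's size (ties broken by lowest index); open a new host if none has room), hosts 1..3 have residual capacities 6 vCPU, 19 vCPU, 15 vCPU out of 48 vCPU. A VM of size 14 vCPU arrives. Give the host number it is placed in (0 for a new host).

Hosts with room: host 2 (19 vCPU), host 3 (15 vCPU).
Tightest fit is host 3 with 15 vCPU free.

3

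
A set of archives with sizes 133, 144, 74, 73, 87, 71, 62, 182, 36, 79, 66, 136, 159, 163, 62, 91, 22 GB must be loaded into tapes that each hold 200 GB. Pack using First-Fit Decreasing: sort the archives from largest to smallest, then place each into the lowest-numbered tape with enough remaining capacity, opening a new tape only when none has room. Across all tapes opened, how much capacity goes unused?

Sorted descending: 182, 163, 159, 144, 136, 133, 91, 87, 79, 74, 73, 71, 66, 62, 62, 36, 22.
Put 182 GB in tape 1; 18 GB remain.
Put 163 GB in tape 2; 37 GB remain.
Put 159 GB in tape 3; 41 GB remain.
Put 144 GB in tape 4; 56 GB remain.
Put 136 GB in tape 5; 64 GB remain.
Put 133 GB in tape 6; 67 GB remain.
Put 91 GB in tape 7; 109 GB remain.
Put 87 GB in tape 7; 22 GB remain.
Put 79 GB in tape 8; 121 GB remain.
Put 74 GB in tape 8; 47 GB remain.
Put 73 GB in tape 9; 127 GB remain.
Put 71 GB in tape 9; 56 GB remain.
Put 66 GB in tape 6; 1 GB remain.
Put 62 GB in tape 5; 2 GB remain.
Put 62 GB in tape 10; 138 GB remain.
Put 36 GB in tape 2; 1 GB remain.
Put 22 GB in tape 3; 19 GB remain.
10 tapes × 200 GB = 2000 GB; used 1640 GB; unused 360 GB.

360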